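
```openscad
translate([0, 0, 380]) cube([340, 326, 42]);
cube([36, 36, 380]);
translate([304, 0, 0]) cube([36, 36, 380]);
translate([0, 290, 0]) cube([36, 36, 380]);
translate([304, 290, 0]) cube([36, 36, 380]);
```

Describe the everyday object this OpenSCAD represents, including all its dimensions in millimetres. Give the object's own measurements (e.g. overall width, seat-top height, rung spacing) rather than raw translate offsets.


A simple wooden stool: a rectangular seat 340 mm (x) by 326 mm (y), 42 mm thick, top face at z = 422 mm, on four square legs, each 36×36 mm in cross-section. The legs rest on z = 0, each flush with a corner of the seat.


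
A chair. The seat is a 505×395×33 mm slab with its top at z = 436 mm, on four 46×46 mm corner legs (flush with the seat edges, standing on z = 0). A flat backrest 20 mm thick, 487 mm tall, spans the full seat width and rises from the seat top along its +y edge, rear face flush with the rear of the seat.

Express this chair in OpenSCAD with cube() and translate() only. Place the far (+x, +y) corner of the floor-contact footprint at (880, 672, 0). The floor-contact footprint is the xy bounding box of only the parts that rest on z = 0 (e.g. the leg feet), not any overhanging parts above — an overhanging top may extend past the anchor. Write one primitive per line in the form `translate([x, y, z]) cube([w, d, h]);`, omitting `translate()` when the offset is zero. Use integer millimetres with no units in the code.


translate([375, 277, 403]) cube([505, 395, 33]);
translate([375, 277, 0]) cube([46, 46, 403]);
translate([834, 277, 0]) cube([46, 46, 403]);
translate([375, 626, 0]) cube([46, 46, 403]);
translate([834, 626, 0]) cube([46, 46, 403]);
translate([375, 652, 436]) cube([505, 20, 487]);


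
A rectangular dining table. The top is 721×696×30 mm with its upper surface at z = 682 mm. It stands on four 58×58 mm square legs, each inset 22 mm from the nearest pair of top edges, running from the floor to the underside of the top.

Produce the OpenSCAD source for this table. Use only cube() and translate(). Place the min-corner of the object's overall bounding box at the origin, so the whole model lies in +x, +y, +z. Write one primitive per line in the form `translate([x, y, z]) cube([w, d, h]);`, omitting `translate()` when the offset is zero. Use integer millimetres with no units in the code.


// leg_h = 682 - 30 = 652
translate([0, 0, 652]) cube([721, 696, 30]);
translate([22, 22, 0]) cube([58, 58, 652]);
translate([641, 22, 0]) cube([58, 58, 652]);
translate([22, 616, 0]) cube([58, 58, 652]);
translate([641, 616, 0]) cube([58, 58, 652]);


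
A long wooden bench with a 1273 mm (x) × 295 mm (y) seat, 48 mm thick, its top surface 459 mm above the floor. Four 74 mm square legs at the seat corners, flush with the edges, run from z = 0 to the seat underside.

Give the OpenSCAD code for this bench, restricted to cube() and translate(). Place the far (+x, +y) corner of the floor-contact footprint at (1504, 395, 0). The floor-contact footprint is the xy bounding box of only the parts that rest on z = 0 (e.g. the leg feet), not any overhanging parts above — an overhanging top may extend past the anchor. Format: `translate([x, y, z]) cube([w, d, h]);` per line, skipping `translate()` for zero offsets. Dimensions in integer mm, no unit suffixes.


translate([231, 100, 411]) cube([1273, 295, 48]);
translate([231, 100, 0]) cube([74, 74, 411]);
translate([231, 321, 0]) cube([74, 74, 411]);
translate([1430, 100, 0]) cube([74, 74, 411]);
translate([1430, 321, 0]) cube([74, 74, 411]);


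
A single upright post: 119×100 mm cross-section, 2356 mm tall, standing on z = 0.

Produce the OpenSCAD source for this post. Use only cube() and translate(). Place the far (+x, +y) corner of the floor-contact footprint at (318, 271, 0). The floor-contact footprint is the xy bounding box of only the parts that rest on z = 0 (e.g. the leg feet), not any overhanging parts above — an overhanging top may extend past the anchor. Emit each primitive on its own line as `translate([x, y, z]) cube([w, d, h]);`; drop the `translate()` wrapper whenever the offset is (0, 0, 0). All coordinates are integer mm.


translate([199, 171, 0]) cube([119, 100, 2356]);


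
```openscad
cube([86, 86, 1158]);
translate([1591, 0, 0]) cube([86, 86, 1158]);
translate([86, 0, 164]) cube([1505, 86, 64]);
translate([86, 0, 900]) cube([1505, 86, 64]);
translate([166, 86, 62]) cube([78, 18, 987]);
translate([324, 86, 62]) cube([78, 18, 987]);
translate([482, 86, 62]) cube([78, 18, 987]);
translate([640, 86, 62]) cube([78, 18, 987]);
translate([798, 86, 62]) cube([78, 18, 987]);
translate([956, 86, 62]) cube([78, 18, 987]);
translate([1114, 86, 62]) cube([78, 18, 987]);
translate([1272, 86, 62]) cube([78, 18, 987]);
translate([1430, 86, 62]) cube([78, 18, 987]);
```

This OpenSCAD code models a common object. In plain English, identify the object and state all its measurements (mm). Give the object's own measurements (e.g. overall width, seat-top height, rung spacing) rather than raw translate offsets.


A fence section. Two 86×86 mm posts, 1158 mm tall, stand on the floor with a clear span of 1505 mm between their inner faces. Two horizontal rails of 86×64 mm section span the gap between the posts with their undersides at z = 164 mm and z = 900 mm, flush with the posts' −y face. 9 pickets, each 78 mm wide, 18 mm thick and 987 mm tall, are fixed to the +y face of the rails with their bottoms at z = 62 mm, spaced across the span with a 80 mm gap after the −x post and between neighbouring pickets, with 83 mm left before the +x post.


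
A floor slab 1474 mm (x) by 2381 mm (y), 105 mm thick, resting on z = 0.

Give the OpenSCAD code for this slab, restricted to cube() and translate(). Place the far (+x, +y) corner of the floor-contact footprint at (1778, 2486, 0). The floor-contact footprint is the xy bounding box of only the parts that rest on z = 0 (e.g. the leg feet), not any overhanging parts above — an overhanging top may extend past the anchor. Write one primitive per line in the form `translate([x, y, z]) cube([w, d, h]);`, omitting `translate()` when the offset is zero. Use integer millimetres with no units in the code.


translate([304, 105, 0]) cube([1474, 2381, 105]);


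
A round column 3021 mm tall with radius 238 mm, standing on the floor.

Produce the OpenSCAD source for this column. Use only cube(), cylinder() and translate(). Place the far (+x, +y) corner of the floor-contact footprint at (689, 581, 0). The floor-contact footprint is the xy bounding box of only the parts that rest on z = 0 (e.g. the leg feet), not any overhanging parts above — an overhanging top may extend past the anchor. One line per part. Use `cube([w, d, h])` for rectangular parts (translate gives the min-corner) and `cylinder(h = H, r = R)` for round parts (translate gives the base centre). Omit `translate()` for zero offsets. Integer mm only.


translate([451, 343, 0]) cylinder(h = 3021, r = 238);


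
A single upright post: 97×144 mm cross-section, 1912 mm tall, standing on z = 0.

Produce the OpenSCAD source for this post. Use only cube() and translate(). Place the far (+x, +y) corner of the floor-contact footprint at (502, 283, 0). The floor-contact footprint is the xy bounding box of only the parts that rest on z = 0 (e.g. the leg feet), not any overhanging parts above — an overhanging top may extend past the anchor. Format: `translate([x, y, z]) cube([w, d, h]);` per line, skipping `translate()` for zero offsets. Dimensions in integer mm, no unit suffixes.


translate([405, 139, 0]) cube([97, 144, 1912]);


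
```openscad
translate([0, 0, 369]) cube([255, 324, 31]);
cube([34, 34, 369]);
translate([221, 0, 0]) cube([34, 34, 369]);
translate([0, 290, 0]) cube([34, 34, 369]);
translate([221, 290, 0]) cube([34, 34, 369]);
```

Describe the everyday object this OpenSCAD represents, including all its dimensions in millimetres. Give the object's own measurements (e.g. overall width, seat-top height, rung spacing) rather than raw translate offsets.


A four-legged stool. The seat is a 255×324×31 mm slab whose top surface is at z = 400 mm; four square legs, each 34×34 mm in cross-section, run from the floor (z = 0) to the underside of the seat, each flush with a corner of the seat.


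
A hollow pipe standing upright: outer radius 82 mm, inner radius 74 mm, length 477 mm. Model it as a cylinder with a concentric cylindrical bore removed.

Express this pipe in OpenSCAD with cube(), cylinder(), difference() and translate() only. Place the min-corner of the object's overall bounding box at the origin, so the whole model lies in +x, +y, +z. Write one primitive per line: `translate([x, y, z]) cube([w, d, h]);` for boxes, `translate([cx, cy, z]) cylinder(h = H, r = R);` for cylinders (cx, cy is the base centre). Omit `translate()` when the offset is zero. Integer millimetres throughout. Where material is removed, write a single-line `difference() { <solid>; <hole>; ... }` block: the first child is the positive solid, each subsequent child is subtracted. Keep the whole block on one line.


difference() { translate([82, 82, 0]) cylinder(h = 477, r = 82); translate([82, 82, 0]) cylinder(h = 477, r = 74); }


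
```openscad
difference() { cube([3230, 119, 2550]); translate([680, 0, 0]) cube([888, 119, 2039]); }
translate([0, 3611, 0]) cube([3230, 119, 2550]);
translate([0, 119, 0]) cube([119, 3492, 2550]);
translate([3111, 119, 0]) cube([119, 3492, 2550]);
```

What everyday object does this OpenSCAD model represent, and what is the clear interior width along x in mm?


A single room. The interior width is 2992 mm.

Four walls enclosing a rectangle with a door in the front wall — a room. Outside width 3230 minus two 119 mm walls gives 2992 mm.


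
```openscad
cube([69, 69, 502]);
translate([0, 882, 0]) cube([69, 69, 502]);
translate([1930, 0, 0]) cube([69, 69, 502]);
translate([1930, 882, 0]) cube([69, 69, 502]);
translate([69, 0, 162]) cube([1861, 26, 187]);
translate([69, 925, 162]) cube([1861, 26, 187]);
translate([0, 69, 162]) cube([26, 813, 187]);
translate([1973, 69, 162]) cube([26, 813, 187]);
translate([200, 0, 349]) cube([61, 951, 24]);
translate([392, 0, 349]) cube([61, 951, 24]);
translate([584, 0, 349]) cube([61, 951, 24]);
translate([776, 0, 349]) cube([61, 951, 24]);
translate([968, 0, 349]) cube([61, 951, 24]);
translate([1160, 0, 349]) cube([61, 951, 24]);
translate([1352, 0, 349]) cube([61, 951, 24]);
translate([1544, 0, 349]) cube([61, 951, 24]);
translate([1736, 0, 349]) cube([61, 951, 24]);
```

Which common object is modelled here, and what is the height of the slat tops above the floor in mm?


A bed frame. The slat-top height is 373 mm.

Four posts, four rails, and a row of slats — a bed frame. Slats sit on the rails at z = 162 + 187 = 349; with slat thickness 24, the top is 373 mm.


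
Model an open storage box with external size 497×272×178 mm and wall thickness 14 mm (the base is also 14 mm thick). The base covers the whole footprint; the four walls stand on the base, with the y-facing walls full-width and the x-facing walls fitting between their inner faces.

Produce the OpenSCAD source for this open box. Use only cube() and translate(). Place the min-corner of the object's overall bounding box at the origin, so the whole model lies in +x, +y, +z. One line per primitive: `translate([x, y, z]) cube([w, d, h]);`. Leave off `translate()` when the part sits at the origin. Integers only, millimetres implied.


cube([497, 272, 14]);
translate([0, 0, 14]) cube([497, 14, 164]);
translate([0, 258, 14]) cube([497, 14, 164]);
translate([0, 14, 14]) cube([14, 244, 164]);
translate([483, 14, 14]) cube([14, 244, 164]);


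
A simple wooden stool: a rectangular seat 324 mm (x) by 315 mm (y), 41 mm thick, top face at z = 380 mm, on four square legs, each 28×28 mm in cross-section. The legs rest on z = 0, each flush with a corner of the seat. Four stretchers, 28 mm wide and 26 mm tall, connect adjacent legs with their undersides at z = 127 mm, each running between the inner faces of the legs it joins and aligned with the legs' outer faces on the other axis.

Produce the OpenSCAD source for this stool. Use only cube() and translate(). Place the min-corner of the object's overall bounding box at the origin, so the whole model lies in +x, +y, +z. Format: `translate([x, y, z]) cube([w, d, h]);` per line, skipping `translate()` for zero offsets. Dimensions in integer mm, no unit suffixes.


translate([0, 0, 339]) cube([324, 315, 41]);
cube([28, 28, 339]);
translate([296, 0, 0]) cube([28, 28, 339]);
translate([0, 287, 0]) cube([28, 28, 339]);
translate([296, 287, 0]) cube([28, 28, 339]);
translate([28, 0, 127]) cube([268, 28, 26]);
translate([28, 287, 127]) cube([268, 28, 26]);
translate([0, 28, 127]) cube([28, 259, 26]);
translate([296, 28, 127]) cube([28, 259, 26]);


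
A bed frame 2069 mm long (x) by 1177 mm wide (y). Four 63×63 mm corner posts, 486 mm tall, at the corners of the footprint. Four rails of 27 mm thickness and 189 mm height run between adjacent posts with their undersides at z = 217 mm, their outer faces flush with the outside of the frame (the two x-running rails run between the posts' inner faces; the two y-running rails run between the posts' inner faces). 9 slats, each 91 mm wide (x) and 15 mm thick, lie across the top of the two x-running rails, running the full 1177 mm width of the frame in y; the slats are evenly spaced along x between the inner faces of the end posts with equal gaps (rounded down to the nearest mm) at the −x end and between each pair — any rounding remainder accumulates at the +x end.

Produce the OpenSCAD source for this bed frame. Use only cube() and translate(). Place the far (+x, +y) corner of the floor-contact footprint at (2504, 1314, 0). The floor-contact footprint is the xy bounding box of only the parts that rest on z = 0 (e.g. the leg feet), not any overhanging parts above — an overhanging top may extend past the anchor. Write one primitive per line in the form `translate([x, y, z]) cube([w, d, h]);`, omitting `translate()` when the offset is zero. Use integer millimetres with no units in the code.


translate([435, 137, 0]) cube([63, 63, 486]);
translate([435, 1251, 0]) cube([63, 63, 486]);
translate([2441, 137, 0]) cube([63, 63, 486]);
translate([2441, 1251, 0]) cube([63, 63, 486]);
translate([498, 137, 217]) cube([1943, 27, 189]);
translate([498, 1287, 217]) cube([1943, 27, 189]);
translate([435, 200, 217]) cube([27, 1051, 189]);
translate([2477, 200, 217]) cube([27, 1051, 189]);
translate([610, 137, 406]) cube([91, 1177, 15]);
translate([813, 137, 406]) cube([91, 1177, 15]);
translate([1016, 137, 406]) cube([91, 1177, 15]);
translate([1219, 137, 406]) cube([91, 1177, 15]);
translate([1422, 137, 406]) cube([91, 1177, 15]);
translate([1625, 137, 406]) cube([91, 1177, 15]);
translate([1828, 137, 406]) cube([91, 1177, 15]);
translate([2031, 137, 406]) cube([91, 1177, 15]);
translate([2234, 137, 406]) cube([91, 1177, 15]);


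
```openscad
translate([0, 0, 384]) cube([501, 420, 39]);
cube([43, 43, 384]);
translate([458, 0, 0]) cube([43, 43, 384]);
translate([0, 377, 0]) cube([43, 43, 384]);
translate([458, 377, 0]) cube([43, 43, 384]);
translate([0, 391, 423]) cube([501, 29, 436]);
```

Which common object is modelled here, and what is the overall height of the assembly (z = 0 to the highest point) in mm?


A chair. The overall height is 859 mm.

A slab on four corner posts with a tall panel at the back — a chair. The seat slab sits at z = 384 with thickness 39, and the 436 mm backrest starts at the seat top, so the overall height is 384 + 39 + 436 = 859 mm.


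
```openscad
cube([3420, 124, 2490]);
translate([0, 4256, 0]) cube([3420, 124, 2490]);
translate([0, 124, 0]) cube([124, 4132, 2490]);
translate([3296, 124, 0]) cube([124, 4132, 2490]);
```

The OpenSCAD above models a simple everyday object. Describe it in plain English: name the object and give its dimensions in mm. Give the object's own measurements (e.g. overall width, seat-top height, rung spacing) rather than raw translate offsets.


The wall frame of a small rectangular building: four walls, each 2490 mm tall and 124 mm thick, enclosing a footprint 3420 mm (x) by 4380 mm (y) outside-to-outside, with no floor or roof. The front and back walls (the −y and +y sides) span the full width; the two side walls fit between them.


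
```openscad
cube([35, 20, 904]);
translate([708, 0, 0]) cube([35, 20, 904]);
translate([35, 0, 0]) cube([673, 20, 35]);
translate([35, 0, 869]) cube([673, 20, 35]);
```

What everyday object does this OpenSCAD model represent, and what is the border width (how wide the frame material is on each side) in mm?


A picture frame. The border width is 35 mm.

Four thin pieces enclosing a rectangular opening — a picture frame. The two full-height stiles are 904 mm tall; the top rail sits at z = 869 and is 35 mm tall, so the border above the opening is 904 − 869 = 35 mm, matching the stile x-width.


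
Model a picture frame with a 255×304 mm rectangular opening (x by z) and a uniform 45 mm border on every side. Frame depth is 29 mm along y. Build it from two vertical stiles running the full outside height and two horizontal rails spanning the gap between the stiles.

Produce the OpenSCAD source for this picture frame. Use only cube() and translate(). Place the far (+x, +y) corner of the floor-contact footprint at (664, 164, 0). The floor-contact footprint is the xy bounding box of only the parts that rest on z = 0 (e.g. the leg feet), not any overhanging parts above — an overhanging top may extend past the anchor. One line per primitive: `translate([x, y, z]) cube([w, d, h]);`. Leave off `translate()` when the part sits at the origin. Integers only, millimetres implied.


translate([319, 135, 0]) cube([45, 29, 394]);
translate([619, 135, 0]) cube([45, 29, 394]);
translate([364, 135, 0]) cube([255, 29, 45]);
translate([364, 135, 349]) cube([255, 29, 45]);


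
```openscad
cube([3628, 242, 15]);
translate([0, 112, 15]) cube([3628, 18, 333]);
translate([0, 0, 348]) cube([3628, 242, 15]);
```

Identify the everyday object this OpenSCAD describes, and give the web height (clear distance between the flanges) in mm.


An I-beam. The web height is 333 mm.

Two wide flanges with a thin centred web — an I-beam. Overall 363 mm minus two 15 mm flanges gives a web of 363 − 2·15 = 333 mm.


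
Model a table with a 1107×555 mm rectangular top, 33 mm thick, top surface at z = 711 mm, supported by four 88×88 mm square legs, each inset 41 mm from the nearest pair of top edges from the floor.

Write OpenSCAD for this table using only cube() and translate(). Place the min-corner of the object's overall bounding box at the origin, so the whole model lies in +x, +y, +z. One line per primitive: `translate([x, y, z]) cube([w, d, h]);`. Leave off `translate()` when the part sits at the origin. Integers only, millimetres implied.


translate([0, 0, 678]) cube([1107, 555, 33]);
translate([41, 41, 0]) cube([88, 88, 678]);
translate([978, 41, 0]) cube([88, 88, 678]);
translate([41, 426, 0]) cube([88, 88, 678]);
translate([978, 426, 0]) cube([88, 88, 678]);


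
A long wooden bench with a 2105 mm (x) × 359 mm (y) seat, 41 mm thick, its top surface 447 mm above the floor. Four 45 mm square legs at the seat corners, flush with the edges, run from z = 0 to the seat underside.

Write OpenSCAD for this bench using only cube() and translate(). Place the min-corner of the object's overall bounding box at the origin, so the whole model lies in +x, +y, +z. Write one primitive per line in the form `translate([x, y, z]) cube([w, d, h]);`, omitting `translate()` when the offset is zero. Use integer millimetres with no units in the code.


translate([0, 0, 406]) cube([2105, 359, 41]);
cube([45, 45, 406]);
translate([0, 314, 0]) cube([45, 45, 406]);
translate([2060, 0, 0]) cube([45, 45, 406]);
translate([2060, 314, 0]) cube([45, 45, 406]);


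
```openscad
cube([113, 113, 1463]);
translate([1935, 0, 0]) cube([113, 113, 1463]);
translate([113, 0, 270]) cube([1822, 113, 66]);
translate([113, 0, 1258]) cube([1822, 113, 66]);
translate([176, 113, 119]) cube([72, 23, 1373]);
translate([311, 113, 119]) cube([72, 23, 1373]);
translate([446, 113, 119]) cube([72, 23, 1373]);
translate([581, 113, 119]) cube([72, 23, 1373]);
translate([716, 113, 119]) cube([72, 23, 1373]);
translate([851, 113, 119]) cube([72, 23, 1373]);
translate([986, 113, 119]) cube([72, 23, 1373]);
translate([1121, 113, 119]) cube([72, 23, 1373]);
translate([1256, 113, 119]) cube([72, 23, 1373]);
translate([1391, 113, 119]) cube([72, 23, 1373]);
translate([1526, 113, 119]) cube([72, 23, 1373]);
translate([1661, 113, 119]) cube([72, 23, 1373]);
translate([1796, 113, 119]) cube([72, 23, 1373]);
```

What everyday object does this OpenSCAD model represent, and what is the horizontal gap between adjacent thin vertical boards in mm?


A fence section. The picket gap is 63 mm.

Two posts, two rails, 13 pickets — a fence section. Span 1822 mm holds 13 pickets of 72 mm with 14 equal gaps: ⌊(1822 − 13·72) / 14⌋ = 63 mm.


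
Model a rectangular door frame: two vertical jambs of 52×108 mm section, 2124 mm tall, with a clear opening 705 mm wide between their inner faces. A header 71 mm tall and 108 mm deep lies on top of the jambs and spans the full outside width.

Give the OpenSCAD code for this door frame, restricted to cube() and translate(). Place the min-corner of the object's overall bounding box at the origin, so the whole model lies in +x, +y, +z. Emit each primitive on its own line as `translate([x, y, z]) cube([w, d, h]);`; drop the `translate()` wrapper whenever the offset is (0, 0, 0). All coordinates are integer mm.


cube([52, 108, 2124]);
translate([757, 0, 0]) cube([52, 108, 2124]);
translate([0, 0, 2124]) cube([809, 108, 71]);


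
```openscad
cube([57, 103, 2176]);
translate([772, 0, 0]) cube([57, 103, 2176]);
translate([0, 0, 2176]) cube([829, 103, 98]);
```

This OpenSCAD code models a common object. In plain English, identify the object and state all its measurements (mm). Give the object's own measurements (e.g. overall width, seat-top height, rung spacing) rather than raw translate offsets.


A door frame. The clear opening is 715 mm wide and 2176 mm high. Two 57 mm wide jambs, 103 mm deep, stand either side of the opening from the floor to the top of the opening. A 98 mm thick head sits across the top of both jambs, spanning the full outside width of the frame.


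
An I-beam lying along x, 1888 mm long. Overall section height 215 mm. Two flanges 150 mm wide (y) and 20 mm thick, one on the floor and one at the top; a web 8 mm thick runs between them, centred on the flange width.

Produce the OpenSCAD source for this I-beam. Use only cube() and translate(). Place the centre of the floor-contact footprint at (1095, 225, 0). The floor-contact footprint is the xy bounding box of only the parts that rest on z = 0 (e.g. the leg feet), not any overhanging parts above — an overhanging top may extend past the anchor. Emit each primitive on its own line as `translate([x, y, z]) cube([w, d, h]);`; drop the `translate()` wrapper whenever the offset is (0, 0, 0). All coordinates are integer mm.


translate([151, 150, 0]) cube([1888, 150, 20]);
translate([151, 221, 20]) cube([1888, 8, 175]);
translate([151, 150, 195]) cube([1888, 150, 20]);


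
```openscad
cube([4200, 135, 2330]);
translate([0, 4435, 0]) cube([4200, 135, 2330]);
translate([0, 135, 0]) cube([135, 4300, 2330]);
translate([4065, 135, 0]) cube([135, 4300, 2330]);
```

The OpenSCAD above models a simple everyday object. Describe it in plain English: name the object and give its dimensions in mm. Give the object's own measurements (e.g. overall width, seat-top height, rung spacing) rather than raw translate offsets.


The wall frame of a small rectangular building: four walls, each 2330 mm tall and 135 mm thick, enclosing a footprint 4200 mm (x) by 4570 mm (y) outside-to-outside, with no floor or roof. The front and back walls (the −y and +y sides) span the full width; the two side walls fit between them.


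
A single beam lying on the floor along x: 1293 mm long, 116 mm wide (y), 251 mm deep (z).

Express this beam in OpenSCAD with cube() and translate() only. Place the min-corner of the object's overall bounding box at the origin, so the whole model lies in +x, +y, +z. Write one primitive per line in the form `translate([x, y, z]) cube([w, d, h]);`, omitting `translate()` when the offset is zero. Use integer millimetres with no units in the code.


cube([1293, 116, 251]);


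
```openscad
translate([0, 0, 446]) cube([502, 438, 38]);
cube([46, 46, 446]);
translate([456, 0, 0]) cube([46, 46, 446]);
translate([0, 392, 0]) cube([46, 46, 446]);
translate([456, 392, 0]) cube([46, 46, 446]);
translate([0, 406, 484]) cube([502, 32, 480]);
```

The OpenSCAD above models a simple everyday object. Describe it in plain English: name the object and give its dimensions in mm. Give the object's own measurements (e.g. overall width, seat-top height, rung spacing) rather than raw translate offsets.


A chair. The seat is a 502×438×38 mm slab with its top at z = 484 mm, on four 46×46 mm corner legs (flush with the seat edges, standing on z = 0). A flat backrest 32 mm thick, 480 mm tall, spans the full seat width and rises from the seat top along its +y edge, rear face flush with the rear of the seat.


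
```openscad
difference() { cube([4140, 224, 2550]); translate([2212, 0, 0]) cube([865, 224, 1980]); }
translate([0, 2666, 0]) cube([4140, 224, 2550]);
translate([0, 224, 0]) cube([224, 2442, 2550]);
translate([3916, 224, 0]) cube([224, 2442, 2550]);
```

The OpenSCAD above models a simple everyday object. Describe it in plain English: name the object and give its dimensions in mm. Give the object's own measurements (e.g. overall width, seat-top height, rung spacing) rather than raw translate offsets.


A single room: four walls, each 2550 mm tall and 224 mm thick, enclosing an outside footprint 4140×2890 mm (x × y), no floor or roof. The front and back walls (−y and +y sides) run the full x-width; the side walls fit between their inner faces. A door opening 865 mm wide and 1980 mm tall is cut through the front wall from the floor up, its −x edge 2212 mm from the wall's −x end.


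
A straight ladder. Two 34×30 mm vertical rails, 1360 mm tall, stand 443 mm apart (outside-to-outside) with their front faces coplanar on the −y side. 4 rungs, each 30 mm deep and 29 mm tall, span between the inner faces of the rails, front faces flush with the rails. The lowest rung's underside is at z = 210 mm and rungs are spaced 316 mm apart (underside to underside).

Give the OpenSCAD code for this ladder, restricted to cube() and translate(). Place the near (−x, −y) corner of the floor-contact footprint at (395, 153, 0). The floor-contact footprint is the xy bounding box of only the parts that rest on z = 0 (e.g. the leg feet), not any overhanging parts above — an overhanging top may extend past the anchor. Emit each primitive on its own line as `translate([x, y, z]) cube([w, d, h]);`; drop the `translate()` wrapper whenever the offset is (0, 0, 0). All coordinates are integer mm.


translate([395, 153, 0]) cube([34, 30, 1360]);
translate([804, 153, 0]) cube([34, 30, 1360]);
translate([429, 153, 210]) cube([375, 30, 29]);
translate([429, 153, 526]) cube([375, 30, 29]);
translate([429, 153, 842]) cube([375, 30, 29]);
translate([429, 153, 1158]) cube([375, 30, 29]);


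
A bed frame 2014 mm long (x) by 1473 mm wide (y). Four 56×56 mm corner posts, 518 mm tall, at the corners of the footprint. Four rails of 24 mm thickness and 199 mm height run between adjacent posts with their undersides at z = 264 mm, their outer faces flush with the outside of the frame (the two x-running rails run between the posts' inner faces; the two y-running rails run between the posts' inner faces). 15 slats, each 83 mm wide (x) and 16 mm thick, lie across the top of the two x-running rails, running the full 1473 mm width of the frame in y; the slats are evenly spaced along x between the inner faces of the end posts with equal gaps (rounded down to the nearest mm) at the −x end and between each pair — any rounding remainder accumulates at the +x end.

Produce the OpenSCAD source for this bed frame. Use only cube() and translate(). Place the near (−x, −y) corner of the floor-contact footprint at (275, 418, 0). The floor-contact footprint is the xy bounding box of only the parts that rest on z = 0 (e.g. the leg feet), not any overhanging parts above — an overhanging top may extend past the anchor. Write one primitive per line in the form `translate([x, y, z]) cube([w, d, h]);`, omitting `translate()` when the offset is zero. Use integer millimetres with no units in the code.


// slat z = rail_z + rail_h = 264 + 199 = 463
// slat gap = ⌊(1902 − 15·83) / 16⌋ = 41
translate([275, 418, 0]) cube([56, 56, 518]);
translate([275, 1835, 0]) cube([56, 56, 518]);
translate([2233, 418, 0]) cube([56, 56, 518]);
translate([2233, 1835, 0]) cube([56, 56, 518]);
translate([331, 418, 264]) cube([1902, 24, 199]);
translate([331, 1867, 264]) cube([1902, 24, 199]);
translate([275, 474, 264]) cube([24, 1361, 199]);
translate([2265, 474, 264]) cube([24, 1361, 199]);
translate([372, 418, 463]) cube([83, 1473, 16]);
translate([496, 418, 463]) cube([83, 1473, 16]);
translate([620, 418, 463]) cube([83, 1473, 16]);
translate([744, 418, 463]) cube([83, 1473, 16]);
translate([868, 418, 463]) cube([83, 1473, 16]);
translate([992, 418, 463]) cube([83, 1473, 16]);
translate([1116, 418, 463]) cube([83, 1473, 16]);
translate([1240, 418, 463]) cube([83, 1473, 16]);
translate([1364, 418, 463]) cube([83, 1473, 16]);
translate([1488, 418, 463]) cube([83, 1473, 16]);
translate([1612, 418, 463]) cube([83, 1473, 16]);
translate([1736, 418, 463]) cube([83, 1473, 16]);
translate([1860, 418, 463]) cube([83, 1473, 16]);
translate([1984, 418, 463]) cube([83, 1473, 16]);
translate([2108, 418, 463]) cube([83, 1473, 16]);


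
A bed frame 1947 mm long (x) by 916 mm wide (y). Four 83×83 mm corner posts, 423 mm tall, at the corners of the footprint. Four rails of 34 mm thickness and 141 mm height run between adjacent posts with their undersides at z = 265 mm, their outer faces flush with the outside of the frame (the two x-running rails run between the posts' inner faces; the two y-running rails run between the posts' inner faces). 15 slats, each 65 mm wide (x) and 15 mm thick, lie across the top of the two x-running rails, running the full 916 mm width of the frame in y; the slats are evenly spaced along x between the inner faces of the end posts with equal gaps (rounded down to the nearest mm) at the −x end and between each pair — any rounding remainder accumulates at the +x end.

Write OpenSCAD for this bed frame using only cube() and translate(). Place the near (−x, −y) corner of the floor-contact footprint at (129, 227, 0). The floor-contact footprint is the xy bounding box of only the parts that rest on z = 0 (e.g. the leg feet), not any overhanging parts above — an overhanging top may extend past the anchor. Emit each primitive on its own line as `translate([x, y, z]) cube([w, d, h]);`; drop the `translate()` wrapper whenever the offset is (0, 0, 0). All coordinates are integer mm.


// slat z = rail_z + rail_h = 265 + 141 = 406
// slat gap = ⌊(1781 − 15·65) / 16⌋ = 50
translate([129, 227, 0]) cube([83, 83, 423]);
translate([129, 1060, 0]) cube([83, 83, 423]);
translate([1993, 227, 0]) cube([83, 83, 423]);
translate([1993, 1060, 0]) cube([83, 83, 423]);
translate([212, 227, 265]) cube([1781, 34, 141]);
translate([212, 1109, 265]) cube([1781, 34, 141]);
translate([129, 310, 265]) cube([34, 750, 141]);
translate([2042, 310, 265]) cube([34, 750, 141]);
translate([262, 227, 406]) cube([65, 916, 15]);
translate([377, 227, 406]) cube([65, 916, 15]);
translate([492, 227, 406]) cube([65, 916, 15]);
translate([607, 227, 406]) cube([65, 916, 15]);
translate([722, 227, 406]) cube([65, 916, 15]);
translate([837, 227, 406]) cube([65, 916, 15]);
translate([952, 227, 406]) cube([65, 916, 15]);
translate([1067, 227, 406]) cube([65, 916, 15]);
translate([1182, 227, 406]) cube([65, 916, 15]);
translate([1297, 227, 406]) cube([65, 916, 15]);
translate([1412, 227, 406]) cube([65, 916, 15]);
translate([1527, 227, 406]) cube([65, 916, 15]);
translate([1642, 227, 406]) cube([65, 916, 15]);
translate([1757, 227, 406]) cube([65, 916, 15]);
translate([1872, 227, 406]) cube([65, 916, 15]);


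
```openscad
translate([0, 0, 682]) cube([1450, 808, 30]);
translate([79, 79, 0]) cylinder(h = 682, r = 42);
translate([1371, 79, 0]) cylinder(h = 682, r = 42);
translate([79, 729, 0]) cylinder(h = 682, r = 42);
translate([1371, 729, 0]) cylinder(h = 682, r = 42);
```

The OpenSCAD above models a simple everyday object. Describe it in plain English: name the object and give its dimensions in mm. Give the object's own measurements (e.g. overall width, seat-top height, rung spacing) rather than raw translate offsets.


A table: top 1450 mm (x) × 808 mm (y), 30 mm thick, upper face at z = 712 mm, on four round legs of 84 mm diameter, each leg's bounding box inset 37 mm from the nearest pair of top edges from z = 0 to the bottom of the top.


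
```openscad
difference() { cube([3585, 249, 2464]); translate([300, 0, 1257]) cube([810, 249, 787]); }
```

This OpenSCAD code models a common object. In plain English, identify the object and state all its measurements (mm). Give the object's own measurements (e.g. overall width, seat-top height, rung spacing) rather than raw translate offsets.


A wall 3585 mm long (x), 249 mm thick (y), 2464 mm tall, with a rectangular window opening cut through it. The opening is 810 mm wide and 787 mm tall; its sill is at z = 1257 mm and its near (−x) edge is 300 mm from the wall's −x end. The opening passes through the full wall thickness.


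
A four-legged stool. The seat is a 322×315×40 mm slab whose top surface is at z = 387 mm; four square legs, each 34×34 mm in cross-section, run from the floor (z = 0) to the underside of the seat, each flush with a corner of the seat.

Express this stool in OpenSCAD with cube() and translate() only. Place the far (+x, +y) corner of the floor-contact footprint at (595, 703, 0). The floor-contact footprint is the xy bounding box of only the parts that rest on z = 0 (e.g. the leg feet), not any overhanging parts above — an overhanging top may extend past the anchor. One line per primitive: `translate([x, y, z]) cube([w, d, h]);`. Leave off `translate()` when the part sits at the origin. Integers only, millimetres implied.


translate([273, 388, 347]) cube([322, 315, 40]);
translate([273, 388, 0]) cube([34, 34, 347]);
translate([561, 388, 0]) cube([34, 34, 347]);
translate([273, 669, 0]) cube([34, 34, 347]);
translate([561, 669, 0]) cube([34, 34, 347]);


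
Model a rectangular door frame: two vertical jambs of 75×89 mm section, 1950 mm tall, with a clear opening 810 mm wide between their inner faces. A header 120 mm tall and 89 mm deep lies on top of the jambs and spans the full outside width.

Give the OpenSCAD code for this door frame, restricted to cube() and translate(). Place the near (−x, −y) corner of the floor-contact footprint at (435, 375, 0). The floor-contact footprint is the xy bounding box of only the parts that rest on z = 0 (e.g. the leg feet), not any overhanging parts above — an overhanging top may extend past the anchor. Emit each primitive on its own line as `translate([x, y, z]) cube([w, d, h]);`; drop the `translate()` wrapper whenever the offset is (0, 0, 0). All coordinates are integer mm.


translate([435, 375, 0]) cube([75, 89, 1950]);
translate([1320, 375, 0]) cube([75, 89, 1950]);
translate([435, 375, 1950]) cube([960, 89, 120]);


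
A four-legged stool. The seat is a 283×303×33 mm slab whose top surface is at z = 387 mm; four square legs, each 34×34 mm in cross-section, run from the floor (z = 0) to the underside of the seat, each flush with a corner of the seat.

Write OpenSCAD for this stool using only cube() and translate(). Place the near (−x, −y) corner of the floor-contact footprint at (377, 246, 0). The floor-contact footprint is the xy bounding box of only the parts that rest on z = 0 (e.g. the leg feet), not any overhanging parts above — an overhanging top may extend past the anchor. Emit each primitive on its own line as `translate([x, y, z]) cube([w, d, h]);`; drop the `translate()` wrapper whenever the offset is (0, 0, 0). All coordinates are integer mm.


translate([377, 246, 354]) cube([283, 303, 33]);
translate([377, 246, 0]) cube([34, 34, 354]);
translate([626, 246, 0]) cube([34, 34, 354]);
translate([377, 515, 0]) cube([34, 34, 354]);
translate([626, 515, 0]) cube([34, 34, 354]);


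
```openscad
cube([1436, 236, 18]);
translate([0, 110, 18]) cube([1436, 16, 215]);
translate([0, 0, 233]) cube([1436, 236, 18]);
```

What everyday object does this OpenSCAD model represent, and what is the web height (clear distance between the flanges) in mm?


An I-beam. The web height is 215 mm.

Two wide flanges with a thin centred web — an I-beam. Overall 251 mm minus two 18 mm flanges gives a web of 251 − 2·18 = 215 mm.


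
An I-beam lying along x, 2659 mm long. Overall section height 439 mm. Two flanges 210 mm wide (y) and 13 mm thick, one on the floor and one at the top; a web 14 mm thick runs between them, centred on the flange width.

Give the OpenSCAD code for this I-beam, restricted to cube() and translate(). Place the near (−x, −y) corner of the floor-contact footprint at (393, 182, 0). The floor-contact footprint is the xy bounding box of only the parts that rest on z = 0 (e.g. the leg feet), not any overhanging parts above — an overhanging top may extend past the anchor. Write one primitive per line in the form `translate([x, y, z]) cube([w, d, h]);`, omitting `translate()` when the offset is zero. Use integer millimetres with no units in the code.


translate([393, 182, 0]) cube([2659, 210, 13]);
translate([393, 280, 13]) cube([2659, 14, 413]);
translate([393, 182, 426]) cube([2659, 210, 13]);


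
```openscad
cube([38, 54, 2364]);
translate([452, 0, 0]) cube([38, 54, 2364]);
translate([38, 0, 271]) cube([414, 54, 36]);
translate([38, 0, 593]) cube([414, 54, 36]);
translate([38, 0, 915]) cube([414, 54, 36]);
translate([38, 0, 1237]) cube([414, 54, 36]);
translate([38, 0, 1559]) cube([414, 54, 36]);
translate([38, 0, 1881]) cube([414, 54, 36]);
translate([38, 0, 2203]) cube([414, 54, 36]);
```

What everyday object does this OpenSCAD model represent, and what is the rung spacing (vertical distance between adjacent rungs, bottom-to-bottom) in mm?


A ladder. The rung spacing is 322 mm.

Two tall 38×54 posts with 7 short bars between them — a ladder. Adjacent rungs sit at z = 271 and z = 593, so the spacing is 593 − 271 = 322 mm.


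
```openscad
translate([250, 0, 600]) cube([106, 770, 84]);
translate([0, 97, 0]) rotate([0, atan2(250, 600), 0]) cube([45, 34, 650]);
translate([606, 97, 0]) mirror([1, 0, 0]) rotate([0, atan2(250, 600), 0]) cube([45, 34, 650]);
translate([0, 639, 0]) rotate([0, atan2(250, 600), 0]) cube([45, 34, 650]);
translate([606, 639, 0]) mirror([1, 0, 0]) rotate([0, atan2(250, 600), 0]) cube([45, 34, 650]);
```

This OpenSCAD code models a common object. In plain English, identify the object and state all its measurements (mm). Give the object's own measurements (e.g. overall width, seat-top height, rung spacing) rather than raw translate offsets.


A sawhorse. A 106×770×84 mm beam (x, y, z) sits on two A-frame leg pairs. Each pair is two raked legs of 45×34 mm section (34 mm along y) splaying symmetrically in x. Each leg rises 600 mm vertically over 250 mm of horizontal reach and is 650 mm long along its own axis. Every leg's outer bottom edge rests on the floor and its outer top edge meets a bottom edge of the beam — the left legs (tilting toward +x) meet the beam's −x bottom edge, the right legs (their mirror images, tilting toward −x) meet its +x bottom edge — so the leg tops tuck under the beam, the beam's underside is 600 mm above the floor, and the feet are 606 mm apart outside-to-outside with the beam centred between them. The two leg pairs are set in 97 mm from either end of the beam.
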